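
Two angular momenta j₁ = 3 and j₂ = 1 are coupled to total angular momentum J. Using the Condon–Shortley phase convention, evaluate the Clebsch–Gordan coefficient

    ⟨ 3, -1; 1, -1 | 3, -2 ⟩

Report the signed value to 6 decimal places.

+√(5/12) ≈ +0.645497

√[7·1!5!1!/8! · 2!4!0!2!1!5!] = √(240)
  +(−1)^0/∏(0,1,4,0,1,1)! = 1/24  (running 1/24)
⟨..|..⟩ = √(240)·(1/24) = +0.645497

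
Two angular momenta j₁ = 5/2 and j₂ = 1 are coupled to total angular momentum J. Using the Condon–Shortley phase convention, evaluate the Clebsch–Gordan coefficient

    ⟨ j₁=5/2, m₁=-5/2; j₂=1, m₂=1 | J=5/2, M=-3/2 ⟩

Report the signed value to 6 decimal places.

-0.534522  (= −√(2/7))

j₁+j₂−J=1  J+j₁−j₂=4  J−j₁+j₂=1  j₁+j₂+J+1=7
(j₁±m₁, j₂±m₂, J±M) = (0,5,2,0,1,4)
P² = 1152/7
sum k=1..1:
  [1] −1/24 = -1/24
S = -1/24
C² = P²·S² = 2/7 ; C = -0.534522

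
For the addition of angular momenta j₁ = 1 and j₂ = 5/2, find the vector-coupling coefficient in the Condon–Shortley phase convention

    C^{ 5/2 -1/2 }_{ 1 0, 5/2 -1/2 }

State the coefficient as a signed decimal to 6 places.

+√(1/35) ≈ +0.169031

√[6·1!1!4!/7! · 1!1!2!3!2!3!] = √(144/35)
  +(−1)^0/∏(0,1,1,2,0,2)! = 1/4  (running 1/4)
  +(−1)^1/∏(1,0,0,1,1,3)! = -1/6  (running 1/12)
⟨..|..⟩ = √(144/35)·(1/12) = +0.169031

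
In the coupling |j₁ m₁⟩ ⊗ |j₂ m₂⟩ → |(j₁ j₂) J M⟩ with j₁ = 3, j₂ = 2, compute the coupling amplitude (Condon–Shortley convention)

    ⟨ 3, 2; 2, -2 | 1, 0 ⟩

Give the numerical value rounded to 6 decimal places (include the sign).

j₁+j₂−J=4  J+j₁−j₂=2  J−j₁+j₂=0  j₁+j₂+J+1=7
(j₁±m₁, j₂±m₂, J±M) = (5,1,0,4,1,1)
P² = 576/7
sum k=0..0:
  [0] +1/24 = 1/24
S = 1/24
C² = P²·S² = 1/7 ; C = +0.377964

+0.377964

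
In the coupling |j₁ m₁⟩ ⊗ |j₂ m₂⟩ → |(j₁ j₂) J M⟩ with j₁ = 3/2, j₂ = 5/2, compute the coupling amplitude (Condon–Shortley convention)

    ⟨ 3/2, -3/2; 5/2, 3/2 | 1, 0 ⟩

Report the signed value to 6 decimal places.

triangle: 3!*0!*2!/6! = 12/720
(j±m)!: 0!*3!*4!*1!*1!*1! = 144
prefactor² = (2J+1)*Δ*N² = 36/5
  k=3: −1/(3!*0!*0!*1!*0!*1!) = -1/6
Σ = -1/6  ⇒  CG² = 36/5*(-1/6)² = 1/5
CG = −√(1/5) = -0.447214

−√(1/5) ≈ -0.447214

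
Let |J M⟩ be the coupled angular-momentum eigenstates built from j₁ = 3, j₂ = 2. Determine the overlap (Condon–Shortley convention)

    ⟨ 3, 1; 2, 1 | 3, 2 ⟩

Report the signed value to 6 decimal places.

√[7·2!4!2!/9! · 4!2!3!1!5!1!] = √(64)
  +(−1)^1/∏(1,1,1,2,3,0)! = -1/12  (running -1/12)
  +(−1)^2/∏(2,0,0,1,4,1)! = 1/48  (running -1/16)
⟨..|..⟩ = √(64)·(-1/16) = -0.500000

−√(1/4) ≈ -0.500000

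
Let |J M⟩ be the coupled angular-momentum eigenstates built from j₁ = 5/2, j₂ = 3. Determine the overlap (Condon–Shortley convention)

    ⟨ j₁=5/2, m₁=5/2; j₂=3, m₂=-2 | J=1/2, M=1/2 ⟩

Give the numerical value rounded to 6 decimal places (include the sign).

+0.218218  (= +√(1/21))

√[2·5!0!1!/7! · 5!0!1!5!1!0!] = √(4800/7)
  +(−1)^0/∏(0,5,0,1,0,0)! = 1/120  (running 1/120)
⟨..|..⟩ = √(4800/7)·(1/120) = +0.218218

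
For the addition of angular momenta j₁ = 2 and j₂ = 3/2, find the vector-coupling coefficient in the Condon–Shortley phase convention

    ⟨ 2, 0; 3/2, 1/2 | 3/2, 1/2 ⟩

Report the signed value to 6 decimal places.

-0.447214  (= −√(1/5))

j₁+j₂−J=2  J+j₁−j₂=2  J−j₁+j₂=1  j₁+j₂+J+1=6
(j₁±m₁, j₂±m₂, J±M) = (2,2,2,1,2,1)
P² = 16/45
sum k=1..2:
  [1] −1/1 = -1
  [2] +1/4 = 1/4
S = -3/4
C² = P²·S² = 1/5 ; C = -0.447214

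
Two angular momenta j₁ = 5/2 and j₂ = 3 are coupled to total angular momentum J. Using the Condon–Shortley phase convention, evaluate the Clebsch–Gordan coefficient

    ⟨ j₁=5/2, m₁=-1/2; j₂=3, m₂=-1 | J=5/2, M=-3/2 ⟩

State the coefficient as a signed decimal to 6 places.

√[6·3!2!3!/9! · 2!3!2!4!1!4!] = √(576/35)
  +(−1)^1/∏(1,2,2,1,0,2)! = -1/8  (running -1/8)
  +(−1)^2/∏(2,1,1,0,1,3)! = 1/12  (running -1/24)
⟨..|..⟩ = √(576/35)·(-1/24) = -0.169031

−√(1/35) ≈ -0.169031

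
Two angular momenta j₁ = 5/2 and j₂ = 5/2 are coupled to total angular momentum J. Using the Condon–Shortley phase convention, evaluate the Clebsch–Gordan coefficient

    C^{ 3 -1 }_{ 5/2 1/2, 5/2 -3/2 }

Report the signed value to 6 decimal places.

+0.182574  (= +√(1/30))

√[7·2!3!3!/9! · 3!2!1!4!2!4!] = √(96/5)
  +(−1)^0/∏(0,2,2,1,1,2)! = 1/8  (running 1/8)
  +(−1)^1/∏(1,1,1,0,2,3)! = -1/12  (running 1/24)
⟨..|..⟩ = √(96/5)·(1/24) = +0.182574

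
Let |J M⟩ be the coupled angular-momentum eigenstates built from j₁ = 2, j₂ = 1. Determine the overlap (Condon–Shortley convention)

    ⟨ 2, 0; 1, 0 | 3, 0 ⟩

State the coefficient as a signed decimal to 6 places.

triangle: 0!·4!·2!/7! = 48/5040
(j±m)!: 2!·2!·1!·1!·3!·3! = 144
prefactor² = (2J+1)·Δ·N² = 48/5
  k=0: +1/(0!·0!·2!·1!·2!·1!) = 1/4
Σ = 1/4  ⇒  CG² = 48/5·1/4² = 3/5
CG = +√(3/5) = +0.774597

+0.774597  (= +√(3/5))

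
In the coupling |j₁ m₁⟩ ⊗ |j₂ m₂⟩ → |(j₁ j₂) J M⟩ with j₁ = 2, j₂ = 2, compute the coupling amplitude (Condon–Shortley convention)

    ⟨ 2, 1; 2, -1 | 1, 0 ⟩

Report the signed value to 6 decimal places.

√[3·3!1!1!/6! · 3!1!1!3!1!1!] = √(9/10)
  +(−1)^0/∏(0,3,1,1,0,0)! = 1/6  (running 1/6)
  +(−1)^1/∏(1,2,0,0,1,1)! = -1/2  (running -1/3)
⟨..|..⟩ = √(9/10)·(-1/3) = -0.316228

−√(1/10) ≈ -0.316228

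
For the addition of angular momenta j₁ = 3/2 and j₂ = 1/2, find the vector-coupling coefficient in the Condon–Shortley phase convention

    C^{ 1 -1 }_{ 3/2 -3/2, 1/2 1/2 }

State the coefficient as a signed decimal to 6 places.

√[3·1!2!0!/4! · 0!3!1!0!0!2!] = √(3)
  +(−1)^1/∏(1,0,2,0,0,0)! = -1/2  (running -1/2)
⟨..|..⟩ = √(3)·(-1/2) = -0.866025

-0.866025  (= −√(3/4))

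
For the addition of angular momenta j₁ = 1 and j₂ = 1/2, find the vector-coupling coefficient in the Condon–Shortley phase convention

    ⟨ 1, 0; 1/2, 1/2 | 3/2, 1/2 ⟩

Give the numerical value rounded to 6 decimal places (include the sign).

j₁+j₂−J=0  J+j₁−j₂=2  J−j₁+j₂=1  j₁+j₂+J+1=4
(j₁±m₁, j₂±m₂, J±M) = (1,1,1,0,2,1)
P² = 2/3
sum k=0..0:
  [0] +1/1 = 1
S = 1
C² = P²·S² = 2/3 ; C = +0.816497

+0.816497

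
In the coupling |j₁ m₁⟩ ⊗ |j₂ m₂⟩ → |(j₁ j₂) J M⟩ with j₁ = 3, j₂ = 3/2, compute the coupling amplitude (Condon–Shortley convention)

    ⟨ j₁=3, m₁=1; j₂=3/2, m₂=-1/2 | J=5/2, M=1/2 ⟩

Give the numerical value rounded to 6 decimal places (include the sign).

−√(1/70) = -0.119523

j₁+j₂−J=2  J+j₁−j₂=4  J−j₁+j₂=1  j₁+j₂+J+1=8
(j₁±m₁, j₂±m₂, J±M) = (4,2,1,2,3,2)
P² = 288/35
sum k=0..1:
  [0] +1/8 = 1/8
  [1] −1/6 = -1/6
S = -1/24
C² = P²·S² = 1/70 ; C = -0.119523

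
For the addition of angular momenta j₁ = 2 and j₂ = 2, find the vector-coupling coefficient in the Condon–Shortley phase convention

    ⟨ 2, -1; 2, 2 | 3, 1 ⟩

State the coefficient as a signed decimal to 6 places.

−√(3/10) ≈ -0.547723

j₁+j₂−J=1  J+j₁−j₂=3  J−j₁+j₂=3  j₁+j₂+J+1=8
(j₁±m₁, j₂±m₂, J±M) = (1,3,4,0,4,2)
P² = 216/5
sum k=1..1:
  [1] −1/12 = -1/12
S = -1/12
C² = P²·S² = 3/10 ; C = -0.547723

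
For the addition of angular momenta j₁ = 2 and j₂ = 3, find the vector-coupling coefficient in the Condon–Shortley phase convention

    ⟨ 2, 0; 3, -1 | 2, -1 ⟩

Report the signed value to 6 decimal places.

-0.377964  (= −√(1/7))

√[5·3!1!3!/8! · 2!2!2!4!1!3!] = √(36/7)
  +(−1)^1/∏(1,2,1,1,0,2)! = -1/4  (running -1/4)
  +(−1)^2/∏(2,1,0,0,1,3)! = 1/12  (running -1/6)
⟨..|..⟩ = √(36/7)·(-1/6) = -0.377964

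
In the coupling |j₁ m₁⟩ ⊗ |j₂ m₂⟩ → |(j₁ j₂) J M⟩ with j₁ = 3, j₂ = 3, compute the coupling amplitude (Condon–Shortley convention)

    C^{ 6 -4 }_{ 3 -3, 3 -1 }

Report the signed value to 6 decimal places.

√[13·0!6!6!/13! · 0!6!2!4!2!10!] = √(2985984000/11)
  +(−1)^0/∏(0,0,6,2,0,4)! = 1/34560  (running 1/34560)
⟨..|..⟩ = √(2985984000/11)·(1/34560) = +0.476731

+0.476731  (= +√(5/22))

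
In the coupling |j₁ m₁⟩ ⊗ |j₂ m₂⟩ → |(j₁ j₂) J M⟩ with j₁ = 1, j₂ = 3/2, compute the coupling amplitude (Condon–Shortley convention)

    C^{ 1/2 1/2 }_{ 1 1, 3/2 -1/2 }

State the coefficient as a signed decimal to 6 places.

j₁+j₂−J=2  J+j₁−j₂=0  J−j₁+j₂=1  j₁+j₂+J+1=4
(j₁±m₁, j₂±m₂, J±M) = (2,0,1,2,1,0)
P² = 2/3
sum k=0..0:
  [0] +1/2 = 1/2
S = 1/2
C² = P²·S² = 1/6 ; C = +0.408248

+0.408248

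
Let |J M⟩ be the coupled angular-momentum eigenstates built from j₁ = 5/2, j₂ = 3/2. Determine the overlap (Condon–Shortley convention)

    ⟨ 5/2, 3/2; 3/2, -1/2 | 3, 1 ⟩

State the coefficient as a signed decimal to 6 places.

+√(49/120) = +0.639010

triangle: 1!*4!*2!/8! = 48/40320
(j±m)!: 4!*1!*1!*2!*4!*2! = 2304
prefactor² = (2J+1)*Δ*N² = 96/5
  k=0: +1/(0!*1!*1!*1!*3!*1!) = 1/6
  k=1: −1/(1!*0!*0!*0!*4!*2!) = -1/48
Σ = 7/48  ⇒  CG² = 96/5*7/48² = 49/120
CG = +√(49/120) = +0.639010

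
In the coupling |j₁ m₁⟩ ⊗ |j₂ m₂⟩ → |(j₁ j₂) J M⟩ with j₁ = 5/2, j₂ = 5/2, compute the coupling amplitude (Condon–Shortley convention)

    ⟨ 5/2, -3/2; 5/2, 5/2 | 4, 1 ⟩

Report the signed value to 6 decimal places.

j₁+j₂−J=1  J+j₁−j₂=4  J−j₁+j₂=4  j₁+j₂+J+1=10
(j₁±m₁, j₂±m₂, J±M) = (1,4,5,0,5,3)
P² = 20736/7
sum k=1..1:
  [1] −1/144 = -1/144
S = -1/144
C² = P²·S² = 1/7 ; C = -0.377964

−√(1/7) = -0.377964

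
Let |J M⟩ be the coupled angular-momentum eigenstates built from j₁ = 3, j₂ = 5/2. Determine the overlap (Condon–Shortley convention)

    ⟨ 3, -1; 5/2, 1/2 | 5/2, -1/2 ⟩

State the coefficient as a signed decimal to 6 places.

j₁+j₂−J=3  J+j₁−j₂=3  J−j₁+j₂=2  j₁+j₂+J+1=9
(j₁±m₁, j₂±m₂, J±M) = (2,4,3,2,2,3)
P² = 288/35
sum k=1..3:
  [1] −1/24 = -1/24
  [2] +1/4 = 1/4
  [3] −1/24 = -1/24
S = 1/6
C² = P²·S² = 8/35 ; C = +0.478091

+√(8/35) ≈ +0.478091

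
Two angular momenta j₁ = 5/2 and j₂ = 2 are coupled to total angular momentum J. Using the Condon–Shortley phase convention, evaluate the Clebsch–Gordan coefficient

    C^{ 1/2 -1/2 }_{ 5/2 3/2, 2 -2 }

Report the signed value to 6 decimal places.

j₁+j₂−J=4  J+j₁−j₂=1  J−j₁+j₂=0  j₁+j₂+J+1=6
(j₁±m₁, j₂±m₂, J±M) = (4,1,0,4,0,1)
P² = 192/5
sum k=0..0:
  [0] +1/24 = 1/24
S = 1/24
C² = P²·S² = 1/15 ; C = +0.258199

+0.258199  (= +√(1/15))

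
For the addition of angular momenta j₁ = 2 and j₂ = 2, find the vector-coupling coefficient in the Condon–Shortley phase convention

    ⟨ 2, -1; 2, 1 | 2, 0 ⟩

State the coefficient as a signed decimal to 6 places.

+0.267261

triangle: 2!*2!*2!/7! = 8/5040
(j±m)!: 1!*3!*3!*1!*2!*2! = 144
prefactor² = (2J+1)*Δ*N² = 8/7
  k=1: −1/(1!*1!*2!*2!*0!*0!) = -1/4
  k=2: +1/(2!*0!*1!*1!*1!*1!) = 1/2
Σ = 1/4  ⇒  CG² = 8/7*1/4² = 1/14
CG = +√(1/14) = +0.267261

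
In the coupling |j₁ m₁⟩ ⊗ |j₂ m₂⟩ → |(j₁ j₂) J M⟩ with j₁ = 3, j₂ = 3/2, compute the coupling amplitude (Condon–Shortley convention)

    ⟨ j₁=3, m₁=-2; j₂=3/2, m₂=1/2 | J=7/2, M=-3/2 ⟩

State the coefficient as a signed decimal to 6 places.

−√(3/7) ≈ -0.654654

triangle: 1!·5!·2!/9! = 240/362880
(j±m)!: 1!·5!·2!·1!·2!·5! = 57600
prefactor² = (2J+1)·Δ·N² = 6400/21
  k=0: +1/(0!·1!·5!·2!·0!·0!) = 1/240
  k=1: −1/(1!·0!·4!·1!·1!·1!) = -1/24
Σ = -3/80  ⇒  CG² = 6400/21·(-3/80)² = 3/7
CG = −√(3/7) = -0.654654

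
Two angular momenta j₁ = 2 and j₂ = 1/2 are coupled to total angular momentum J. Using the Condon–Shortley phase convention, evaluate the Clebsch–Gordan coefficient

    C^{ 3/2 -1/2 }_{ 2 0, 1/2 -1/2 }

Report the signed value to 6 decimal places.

√[4·1!3!0!/5! · 2!2!0!1!1!2!] = √(8/5)
  +(−1)^0/∏(0,1,2,0,1,0)! = 1/2  (running 1/2)
⟨..|..⟩ = √(8/5)·(1/2) = +0.632456

+√(2/5) = +0.632456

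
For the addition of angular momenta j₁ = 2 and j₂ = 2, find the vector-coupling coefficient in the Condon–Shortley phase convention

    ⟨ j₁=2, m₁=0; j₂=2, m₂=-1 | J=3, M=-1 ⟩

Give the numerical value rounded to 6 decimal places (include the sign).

+0.447214  (= +√(1/5))

triangle: 1!×3!×3!/8! = 36/40320
(j±m)!: 2!×2!×1!×3!×2!×4! = 1152
prefactor² = (2J+1)×Δ×N² = 36/5
  k=0: +1/(0!×1!×2!×1!×1!×2!) = 1/4
  k=1: −1/(1!×0!×1!×0!×2!×3!) = -1/12
Σ = 1/6  ⇒  CG² = 36/5×1/6² = 1/5
CG = +√(1/5) = +0.447214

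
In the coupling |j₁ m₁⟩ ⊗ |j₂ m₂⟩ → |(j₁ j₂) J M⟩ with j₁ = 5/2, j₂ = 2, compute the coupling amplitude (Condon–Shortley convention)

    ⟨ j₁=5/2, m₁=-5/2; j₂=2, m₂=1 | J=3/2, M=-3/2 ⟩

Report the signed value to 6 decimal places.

j₁+j₂−J=3  J+j₁−j₂=2  J−j₁+j₂=1  j₁+j₂+J+1=7
(j₁±m₁, j₂±m₂, J±M) = (0,5,3,1,0,3)
P² = 288/7
sum k=3..3:
  [3] −1/12 = -1/12
S = -1/12
C² = P²·S² = 2/7 ; C = -0.534522

−√(2/7) ≈ -0.534522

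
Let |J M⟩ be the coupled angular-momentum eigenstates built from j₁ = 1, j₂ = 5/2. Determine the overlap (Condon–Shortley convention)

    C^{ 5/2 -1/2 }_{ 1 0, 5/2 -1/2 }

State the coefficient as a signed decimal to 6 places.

j₁+j₂−J=1  J+j₁−j₂=1  J−j₁+j₂=4  j₁+j₂+J+1=7
(j₁±m₁, j₂±m₂, J±M) = (1,1,2,3,2,3)
P² = 144/35
sum k=0..1:
  [0] +1/4 = 1/4
  [1] −1/6 = -1/6
S = 1/12
C² = P²·S² = 1/35 ; C = +0.169031

+0.169031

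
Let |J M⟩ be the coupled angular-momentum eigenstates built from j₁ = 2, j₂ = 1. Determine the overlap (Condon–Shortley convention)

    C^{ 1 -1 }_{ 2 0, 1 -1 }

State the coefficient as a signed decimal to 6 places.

+0.316228  (= +√(1/10))

j₁+j₂−J=2  J+j₁−j₂=2  J−j₁+j₂=0  j₁+j₂+J+1=5
(j₁±m₁, j₂±m₂, J±M) = (2,2,0,2,0,2)
P² = 8/5
sum k=0..0:
  [0] +1/4 = 1/4
S = 1/4
C² = P²·S² = 1/10 ; C = +0.316228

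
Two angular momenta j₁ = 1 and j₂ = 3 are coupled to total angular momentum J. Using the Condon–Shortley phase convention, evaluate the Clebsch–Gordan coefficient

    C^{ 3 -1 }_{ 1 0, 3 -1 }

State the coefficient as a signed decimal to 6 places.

+0.288675  (= +√(1/12))

triangle: 1!×1!×5!/8! = 120/40320
(j±m)!: 1!×1!×2!×4!×2!×4! = 2304
prefactor² = (2J+1)×Δ×N² = 48
  k=0: +1/(0!×1!×1!×2!×0!×3!) = 1/12
  k=1: −1/(1!×0!×0!×1!×1!×4!) = -1/24
Σ = 1/24  ⇒  CG² = 48×1/24² = 1/12
CG = +√(1/12) = +0.288675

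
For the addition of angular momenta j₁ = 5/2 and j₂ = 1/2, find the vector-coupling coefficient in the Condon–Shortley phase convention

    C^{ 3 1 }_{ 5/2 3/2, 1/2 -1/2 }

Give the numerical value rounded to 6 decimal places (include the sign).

√[7·0!5!1!/7! · 4!1!0!1!4!2!] = √(192)
  +(−1)^0/∏(0,0,1,0,4,1)! = 1/24  (running 1/24)
⟨..|..⟩ = √(192)·(1/24) = +0.577350

+0.577350  (= +√(1/3))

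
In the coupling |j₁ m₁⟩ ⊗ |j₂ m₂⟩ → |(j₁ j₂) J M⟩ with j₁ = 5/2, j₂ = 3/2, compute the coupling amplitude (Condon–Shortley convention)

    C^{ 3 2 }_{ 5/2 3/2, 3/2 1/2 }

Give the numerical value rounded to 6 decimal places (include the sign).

+√(1/12) ≈ +0.288675

√[7·1!4!2!/8! · 4!1!2!1!5!1!] = √(48)
  +(−1)^0/∏(0,1,1,2,3,0)! = 1/12  (running 1/12)
  +(−1)^1/∏(1,0,0,1,4,1)! = -1/24  (running 1/24)
⟨..|..⟩ = √(48)·(1/24) = +0.288675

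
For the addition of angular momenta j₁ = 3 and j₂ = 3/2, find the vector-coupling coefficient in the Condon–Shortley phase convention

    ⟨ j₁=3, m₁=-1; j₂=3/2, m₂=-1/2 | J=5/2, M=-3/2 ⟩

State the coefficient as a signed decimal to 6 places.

√[6·2!4!1!/8! · 2!4!1!2!1!4!] = √(576/35)
  +(−1)^0/∏(0,2,4,1,0,0)! = 1/48  (running 1/48)
  +(−1)^1/∏(1,1,3,0,1,1)! = -1/6  (running -7/48)
⟨..|..⟩ = √(576/35)·(-7/48) = -0.591608

-0.591608  (= −√(7/20))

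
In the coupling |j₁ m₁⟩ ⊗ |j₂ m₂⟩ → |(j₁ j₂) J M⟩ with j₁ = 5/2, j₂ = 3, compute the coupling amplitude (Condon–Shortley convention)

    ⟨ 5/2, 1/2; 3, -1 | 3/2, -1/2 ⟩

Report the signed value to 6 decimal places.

-0.097590

triangle: 4!*1!*2!/8! = 48/40320
(j±m)!: 3!*2!*2!*4!*1!*2! = 1152
prefactor² = (2J+1)*Δ*N² = 192/35
  k=1: −1/(1!*3!*1!*1!*0!*1!) = -1/6
  k=2: +1/(2!*2!*0!*0!*1!*2!) = 1/8
Σ = -1/24  ⇒  CG² = 192/35*(-1/24)² = 1/105
CG = −√(1/105) = -0.097590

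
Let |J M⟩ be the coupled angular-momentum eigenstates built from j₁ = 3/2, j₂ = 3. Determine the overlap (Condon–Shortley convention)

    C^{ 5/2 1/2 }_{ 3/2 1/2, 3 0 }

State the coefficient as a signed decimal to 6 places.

j₁+j₂−J=2  J+j₁−j₂=1  J−j₁+j₂=4  j₁+j₂+J+1=8
(j₁±m₁, j₂±m₂, J±M) = (2,1,3,3,3,2)
P² = 216/35
sum k=0..1:
  [0] +1/12 = 1/12
  [1] −1/4 = -1/4
S = -1/6
C² = P²·S² = 6/35 ; C = -0.414039

-0.414039  (= −√(6/35))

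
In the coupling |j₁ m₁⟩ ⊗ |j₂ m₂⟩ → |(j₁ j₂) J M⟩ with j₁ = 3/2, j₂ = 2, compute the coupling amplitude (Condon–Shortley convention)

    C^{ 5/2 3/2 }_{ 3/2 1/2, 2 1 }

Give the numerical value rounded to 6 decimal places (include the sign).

−√(1/35) ≈ -0.169031

j₁+j₂−J=1  J+j₁−j₂=2  J−j₁+j₂=3  j₁+j₂+J+1=7
(j₁±m₁, j₂±m₂, J±M) = (2,1,3,1,4,1)
P² = 144/35
sum k=0..1:
  [0] +1/6 = 1/6
  [1] −1/4 = -1/4
S = -1/12
C² = P²·S² = 1/35 ; C = -0.169031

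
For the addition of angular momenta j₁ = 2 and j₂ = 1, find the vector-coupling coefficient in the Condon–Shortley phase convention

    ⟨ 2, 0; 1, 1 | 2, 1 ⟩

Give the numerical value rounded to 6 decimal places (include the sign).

√[5·1!3!1!/6! · 2!2!2!0!3!1!] = √(2)
  +(−1)^1/∏(1,0,1,1,2,0)! = -1/2  (running -1/2)
⟨..|..⟩ = √(2)·(-1/2) = -0.707107

-0.707107  (= −√(1/2))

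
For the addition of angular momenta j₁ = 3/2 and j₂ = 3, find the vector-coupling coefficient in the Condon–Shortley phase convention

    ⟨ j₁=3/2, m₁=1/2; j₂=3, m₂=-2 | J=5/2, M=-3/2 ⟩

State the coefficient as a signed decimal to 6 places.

+√(1/14) ≈ +0.267261

√[6·2!1!4!/8! · 2!1!1!5!1!4!] = √(288/7)
  +(−1)^0/∏(0,2,1,1,0,3)! = 1/12  (running 1/12)
  +(−1)^1/∏(1,1,0,0,1,4)! = -1/24  (running 1/24)
⟨..|..⟩ = √(288/7)·(1/24) = +0.267261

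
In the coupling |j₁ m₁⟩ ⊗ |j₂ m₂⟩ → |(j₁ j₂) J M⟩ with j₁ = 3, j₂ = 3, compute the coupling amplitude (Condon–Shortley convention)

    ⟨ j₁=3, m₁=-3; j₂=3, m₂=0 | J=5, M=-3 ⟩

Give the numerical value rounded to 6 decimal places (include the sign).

−√(1/3) ≈ -0.577350

j₁+j₂−J=1  J+j₁−j₂=5  J−j₁+j₂=5  j₁+j₂+J+1=12
(j₁±m₁, j₂±m₂, J±M) = (0,6,3,3,2,8)
P² = 691200
sum k=1..1:
  [1] −1/1440 = -1/1440
S = -1/1440
C² = P²·S² = 1/3 ; C = -0.577350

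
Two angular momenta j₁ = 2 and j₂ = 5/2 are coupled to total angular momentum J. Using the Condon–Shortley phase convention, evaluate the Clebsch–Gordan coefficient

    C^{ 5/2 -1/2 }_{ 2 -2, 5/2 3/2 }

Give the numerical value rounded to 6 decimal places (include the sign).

+0.621059

√[6·2!2!3!/8! · 0!4!4!1!2!3!] = √(864/35)
  +(−1)^2/∏(2,0,2,2,0,1)! = 1/8  (running 1/8)
⟨..|..⟩ = √(864/35)·(1/8) = +0.621059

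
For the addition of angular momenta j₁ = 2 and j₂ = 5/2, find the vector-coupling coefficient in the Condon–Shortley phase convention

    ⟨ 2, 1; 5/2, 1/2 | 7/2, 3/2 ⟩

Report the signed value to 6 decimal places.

+√(2/21) ≈ +0.308607

√[8·1!3!4!/9! · 3!1!3!2!5!2!] = √(384/7)
  +(−1)^0/∏(0,1,1,3,2,1)! = 1/12  (running 1/12)
  +(−1)^1/∏(1,0,0,2,3,2)! = -1/24  (running 1/24)
⟨..|..⟩ = √(384/7)·(1/24) = +0.308607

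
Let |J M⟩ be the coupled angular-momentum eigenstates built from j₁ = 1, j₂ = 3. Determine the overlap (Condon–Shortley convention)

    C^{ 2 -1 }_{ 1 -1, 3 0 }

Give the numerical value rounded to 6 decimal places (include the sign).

+0.377964  (= +√(1/7))

triangle: 2!·0!·4!/7! = 48/5040
(j±m)!: 0!·2!·3!·3!·1!·3! = 432
prefactor² = (2J+1)·Δ·N² = 144/7
  k=2: +1/(2!·0!·0!·1!·0!·3!) = 1/12
Σ = 1/12  ⇒  CG² = 144/7·1/12² = 1/7
CG = +√(1/7) = +0.377964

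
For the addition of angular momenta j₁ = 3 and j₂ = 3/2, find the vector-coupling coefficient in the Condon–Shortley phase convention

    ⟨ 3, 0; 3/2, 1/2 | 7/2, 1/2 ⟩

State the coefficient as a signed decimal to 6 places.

j₁+j₂−J=1  J+j₁−j₂=5  J−j₁+j₂=2  j₁+j₂+J+1=9
(j₁±m₁, j₂±m₂, J±M) = (3,3,2,1,4,3)
P² = 384/7
sum k=0..1:
  [0] +1/24 = 1/24
  [1] −1/12 = -1/12
S = -1/24
C² = P²·S² = 2/21 ; C = -0.308607

−√(2/21) = -0.308607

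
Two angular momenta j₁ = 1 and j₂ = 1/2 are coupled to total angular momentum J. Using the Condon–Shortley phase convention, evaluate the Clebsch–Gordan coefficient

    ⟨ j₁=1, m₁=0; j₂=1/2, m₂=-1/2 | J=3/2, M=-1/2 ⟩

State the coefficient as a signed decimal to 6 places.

√[4·0!2!1!/4! · 1!1!0!1!1!2!] = √(2/3)
  +(−1)^0/∏(0,0,1,0,1,1)! = 1  (running 1)
⟨..|..⟩ = √(2/3)·(1) = +0.816497

+√(2/3) = +0.816497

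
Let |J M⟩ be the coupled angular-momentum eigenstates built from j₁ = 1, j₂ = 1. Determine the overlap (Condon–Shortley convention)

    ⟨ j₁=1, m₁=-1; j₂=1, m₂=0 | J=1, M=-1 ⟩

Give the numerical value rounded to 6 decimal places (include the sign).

j₁+j₂−J=1  J+j₁−j₂=1  J−j₁+j₂=1  j₁+j₂+J+1=4
(j₁±m₁, j₂±m₂, J±M) = (0,2,1,1,0,2)
P² = 1/2
sum k=1..1:
  [1] −1/1 = -1
S = -1
C² = P²·S² = 1/2 ; C = -0.707107

-0.707107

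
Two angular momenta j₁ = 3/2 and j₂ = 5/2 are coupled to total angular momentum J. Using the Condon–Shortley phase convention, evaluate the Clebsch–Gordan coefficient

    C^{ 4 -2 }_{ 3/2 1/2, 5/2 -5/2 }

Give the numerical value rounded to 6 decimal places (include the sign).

√[9·0!3!5!/9! · 2!1!0!5!2!6!] = √(43200/7)
  +(−1)^0/∏(0,0,1,0,2,5)! = 1/240  (running 1/240)
⟨..|..⟩ = √(43200/7)·(1/240) = +0.327327

+0.327327  (= +√(3/28))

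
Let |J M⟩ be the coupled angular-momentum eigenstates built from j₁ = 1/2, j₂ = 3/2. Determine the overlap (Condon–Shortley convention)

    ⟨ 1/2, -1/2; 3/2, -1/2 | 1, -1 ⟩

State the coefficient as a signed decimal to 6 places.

-0.500000

triangle: 1!*0!*2!/4! = 2/24
(j±m)!: 0!*1!*1!*2!*0!*2! = 4
prefactor² = (2J+1)*Δ*N² = 1
  k=1: −1/(1!*0!*0!*0!*0!*2!) = -1/2
Σ = -1/2  ⇒  CG² = 1*(-1/2)² = 1/4
CG = −√(1/4) = -0.500000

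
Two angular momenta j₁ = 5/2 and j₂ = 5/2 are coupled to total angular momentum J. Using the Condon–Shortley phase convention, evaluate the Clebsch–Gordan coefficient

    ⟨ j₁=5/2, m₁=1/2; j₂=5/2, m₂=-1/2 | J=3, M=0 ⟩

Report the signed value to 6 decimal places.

j₁+j₂−J=2  J+j₁−j₂=3  J−j₁+j₂=3  j₁+j₂+J+1=9
(j₁±m₁, j₂±m₂, J±M) = (3,2,2,3,3,3)
P² = 36/5
sum k=0..2:
  [0] +1/8 = 1/8
  [1] −1/4 = -1/4
  [2] +1/72 = 1/72
S = -1/9
C² = P²·S² = 4/45 ; C = -0.298142

−√(4/45) ≈ -0.298142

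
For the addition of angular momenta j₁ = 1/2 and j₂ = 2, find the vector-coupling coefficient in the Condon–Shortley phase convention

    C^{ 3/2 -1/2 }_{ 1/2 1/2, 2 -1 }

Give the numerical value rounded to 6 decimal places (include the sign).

+0.774597  (= +√(3/5))

j₁+j₂−J=1  J+j₁−j₂=0  J−j₁+j₂=3  j₁+j₂+J+1=5
(j₁±m₁, j₂±m₂, J±M) = (1,0,1,3,1,2)
P² = 12/5
sum k=0..0:
  [0] +1/2 = 1/2
S = 1/2
C² = P²·S² = 3/5 ; C = +0.774597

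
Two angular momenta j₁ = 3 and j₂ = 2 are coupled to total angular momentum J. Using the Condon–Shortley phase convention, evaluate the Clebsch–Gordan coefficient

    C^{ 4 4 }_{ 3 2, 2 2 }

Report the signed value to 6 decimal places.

-0.632456

triangle: 1!×5!×3!/10! = 720/3628800
(j±m)!: 5!×1!×4!×0!×8!×0! = 116121600
prefactor² = (2J+1)×Δ×N² = 207360
  k=1: −1/(1!×0!×0!×3!×5!×0!) = -1/720
Σ = -1/720  ⇒  CG² = 207360×(-1/720)² = 2/5
CG = −√(2/5) = -0.632456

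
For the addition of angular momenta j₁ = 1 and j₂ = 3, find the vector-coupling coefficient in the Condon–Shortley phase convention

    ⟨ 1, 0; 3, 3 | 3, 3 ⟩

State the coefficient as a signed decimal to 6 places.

-0.866025  (= −√(3/4))

j₁+j₂−J=1  J+j₁−j₂=1  J−j₁+j₂=5  j₁+j₂+J+1=8
(j₁±m₁, j₂±m₂, J±M) = (1,1,6,0,6,0)
P² = 10800
sum k=1..1:
  [1] −1/120 = -1/120
S = -1/120
C² = P²·S² = 3/4 ; C = -0.866025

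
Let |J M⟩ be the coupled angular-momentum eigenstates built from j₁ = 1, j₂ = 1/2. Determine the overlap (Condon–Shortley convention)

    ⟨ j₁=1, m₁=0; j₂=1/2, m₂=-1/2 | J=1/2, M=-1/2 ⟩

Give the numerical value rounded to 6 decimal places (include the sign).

+0.577350

triangle: 1!*1!*0!/3! = 1/6
(j±m)!: 1!*1!*0!*1!*0!*1! = 1
prefactor² = (2J+1)*Δ*N² = 1/3
  k=0: +1/(0!*1!*1!*0!*0!*0!) = 1
Σ = 1  ⇒  CG² = 1/3*1² = 1/3
CG = +√(1/3) = +0.577350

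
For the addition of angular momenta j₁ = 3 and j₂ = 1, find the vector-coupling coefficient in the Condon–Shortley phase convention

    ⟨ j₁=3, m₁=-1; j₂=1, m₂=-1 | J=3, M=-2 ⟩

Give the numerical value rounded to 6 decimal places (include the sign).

+√(5/12) = +0.645497

j₁+j₂−J=1  J+j₁−j₂=5  J−j₁+j₂=1  j₁+j₂+J+1=8
(j₁±m₁, j₂±m₂, J±M) = (2,4,0,2,1,5)
P² = 240
sum k=0..0:
  [0] +1/24 = 1/24
S = 1/24
C² = P²·S² = 5/12 ; C = +0.645497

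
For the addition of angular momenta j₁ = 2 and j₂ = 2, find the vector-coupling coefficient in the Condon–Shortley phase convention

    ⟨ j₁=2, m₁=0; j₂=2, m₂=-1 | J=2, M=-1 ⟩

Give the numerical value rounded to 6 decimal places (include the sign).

−√(1/14) ≈ -0.267261

j₁+j₂−J=2  J+j₁−j₂=2  J−j₁+j₂=2  j₁+j₂+J+1=7
(j₁±m₁, j₂±m₂, J±M) = (2,2,1,3,1,3)
P² = 8/7
sum k=0..1:
  [0] +1/4 = 1/4
  [1] −1/2 = -1/2
S = -1/4
C² = P²·S² = 1/14 ; C = -0.267261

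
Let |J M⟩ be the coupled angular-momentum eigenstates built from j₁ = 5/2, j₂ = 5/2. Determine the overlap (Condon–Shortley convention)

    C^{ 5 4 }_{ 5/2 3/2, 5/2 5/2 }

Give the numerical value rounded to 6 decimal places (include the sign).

+0.707107  (= +√(1/2))

j₁+j₂−J=0  J+j₁−j₂=5  J−j₁+j₂=5  j₁+j₂+J+1=11
(j₁±m₁, j₂±m₂, J±M) = (4,1,5,0,9,1)
P² = 4147200
sum k=0..0:
  [0] +1/2880 = 1/2880
S = 1/2880
C² = P²·S² = 1/2 ; C = +0.707107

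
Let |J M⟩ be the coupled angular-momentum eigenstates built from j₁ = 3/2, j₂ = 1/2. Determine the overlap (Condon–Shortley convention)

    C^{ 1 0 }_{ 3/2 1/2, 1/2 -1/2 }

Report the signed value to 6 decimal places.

+0.707107  (= +√(1/2))

j₁+j₂−J=1  J+j₁−j₂=2  J−j₁+j₂=0  j₁+j₂+J+1=4
(j₁±m₁, j₂±m₂, J±M) = (2,1,0,1,1,1)
P² = 1/2
sum k=0..0:
  [0] +1/1 = 1
S = 1
C² = P²·S² = 1/2 ; C = +0.707107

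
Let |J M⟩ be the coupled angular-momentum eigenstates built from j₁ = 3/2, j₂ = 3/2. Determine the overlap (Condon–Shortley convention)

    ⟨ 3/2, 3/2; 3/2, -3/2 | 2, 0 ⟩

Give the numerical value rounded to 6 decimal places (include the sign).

+0.500000  (= +√(1/4))

j₁+j₂−J=1  J+j₁−j₂=2  J−j₁+j₂=2  j₁+j₂+J+1=6
(j₁±m₁, j₂±m₂, J±M) = (3,0,0,3,2,2)
P² = 4
sum k=0..0:
  [0] +1/4 = 1/4
S = 1/4
C² = P²·S² = 1/4 ; C = +0.500000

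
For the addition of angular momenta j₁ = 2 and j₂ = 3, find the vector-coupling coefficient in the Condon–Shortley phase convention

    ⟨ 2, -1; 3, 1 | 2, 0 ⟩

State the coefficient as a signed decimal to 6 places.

triangle: 3!·1!·3!/8! = 36/40320
(j±m)!: 1!·3!·4!·2!·2!·2! = 1152
prefactor² = (2J+1)·Δ·N² = 36/7
  k=2: +1/(2!·1!·1!·2!·0!·1!) = 1/4
  k=3: −1/(3!·0!·0!·1!·1!·2!) = -1/12
Σ = 1/6  ⇒  CG² = 36/7·1/6² = 1/7
CG = +√(1/7) = +0.377964

+√(1/7) = +0.377964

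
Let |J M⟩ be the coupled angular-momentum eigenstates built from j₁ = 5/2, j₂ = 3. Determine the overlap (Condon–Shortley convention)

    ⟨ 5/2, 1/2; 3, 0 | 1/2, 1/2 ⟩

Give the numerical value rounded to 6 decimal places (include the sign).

+0.377964  (= +√(1/7))

√[2·5!0!1!/7! · 3!2!3!3!1!0!] = √(144/7)
  +(−1)^2/∏(2,3,0,1,0,0)! = 1/12  (running 1/12)
⟨..|..⟩ = √(144/7)·(1/12) = +0.377964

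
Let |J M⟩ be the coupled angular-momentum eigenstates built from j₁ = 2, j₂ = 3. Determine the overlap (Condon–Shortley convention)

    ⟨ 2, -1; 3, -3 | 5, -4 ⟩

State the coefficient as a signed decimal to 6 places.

+0.632456  (= +√(2/5))

triangle: 0!*4!*6!/11! = 17280/39916800
(j±m)!: 1!*3!*0!*6!*1!*9! = 1567641600
prefactor² = (2J+1)*Δ*N² = 7464960
  k=0: +1/(0!*0!*3!*0!*1!*6!) = 1/4320
Σ = 1/4320  ⇒  CG² = 7464960*1/4320² = 2/5
CG = +√(2/5) = +0.632456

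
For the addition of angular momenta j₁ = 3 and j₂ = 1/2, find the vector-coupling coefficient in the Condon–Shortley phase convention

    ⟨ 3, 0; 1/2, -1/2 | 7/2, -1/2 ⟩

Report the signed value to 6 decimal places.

+√(4/7) ≈ +0.755929

triangle: 0!×6!×1!/8! = 720/40320
(j±m)!: 3!×3!×0!×1!×3!×4! = 5184
prefactor² = (2J+1)×Δ×N² = 5184/7
  k=0: +1/(0!×0!×3!×0!×3!×1!) = 1/36
Σ = 1/36  ⇒  CG² = 5184/7×1/36² = 4/7
CG = +√(4/7) = +0.755929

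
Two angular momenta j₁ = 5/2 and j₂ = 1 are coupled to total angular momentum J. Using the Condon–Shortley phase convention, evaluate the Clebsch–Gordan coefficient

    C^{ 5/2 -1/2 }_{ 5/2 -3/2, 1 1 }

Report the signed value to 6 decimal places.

−√(16/35) ≈ -0.676123

triangle: 1!*4!*1!/7! = 24/5040
(j±m)!: 1!*4!*2!*0!*2!*3! = 576
prefactor² = (2J+1)*Δ*N² = 576/35
  k=1: −1/(1!*0!*3!*1!*1!*0!) = -1/6
Σ = -1/6  ⇒  CG² = 576/35*(-1/6)² = 16/35
CG = −√(16/35) = -0.676123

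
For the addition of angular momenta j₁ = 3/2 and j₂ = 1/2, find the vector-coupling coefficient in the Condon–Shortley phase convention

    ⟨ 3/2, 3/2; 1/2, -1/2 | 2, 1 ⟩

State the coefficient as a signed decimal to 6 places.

+0.500000  (= +√(1/4))

√[5·0!3!1!/5! · 3!0!0!1!3!1!] = √(9)
  +(−1)^0/∏(0,0,0,0,3,1)! = 1/6  (running 1/6)
⟨..|..⟩ = √(9)·(1/6) = +0.500000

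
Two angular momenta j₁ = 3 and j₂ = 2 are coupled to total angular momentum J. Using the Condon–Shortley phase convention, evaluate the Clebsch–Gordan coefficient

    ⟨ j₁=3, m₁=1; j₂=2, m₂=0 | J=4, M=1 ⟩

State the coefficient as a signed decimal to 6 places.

+√(3/28) ≈ +0.327327

triangle: 1!*5!*3!/10! = 720/3628800
(j±m)!: 4!*2!*2!*2!*5!*3! = 138240
prefactor² = (2J+1)*Δ*N² = 1728/7
  k=0: +1/(0!*1!*2!*2!*3!*1!) = 1/24
  k=1: −1/(1!*0!*1!*1!*4!*2!) = -1/48
Σ = 1/48  ⇒  CG² = 1728/7*1/48² = 3/28
CG = +√(3/28) = +0.327327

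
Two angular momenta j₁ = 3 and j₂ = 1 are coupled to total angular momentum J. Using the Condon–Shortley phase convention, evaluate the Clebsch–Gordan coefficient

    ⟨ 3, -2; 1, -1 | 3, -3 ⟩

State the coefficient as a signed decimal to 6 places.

j₁+j₂−J=1  J+j₁−j₂=5  J−j₁+j₂=1  j₁+j₂+J+1=8
(j₁±m₁, j₂±m₂, J±M) = (1,5,0,2,0,6)
P² = 3600
sum k=0..0:
  [0] +1/120 = 1/120
S = 1/120
C² = P²·S² = 1/4 ; C = +0.500000

+√(1/4) = +0.500000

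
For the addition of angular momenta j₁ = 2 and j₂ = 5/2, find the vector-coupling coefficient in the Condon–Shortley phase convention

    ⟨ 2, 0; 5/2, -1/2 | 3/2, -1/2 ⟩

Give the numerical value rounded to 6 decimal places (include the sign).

triangle: 3!*1!*2!/7! = 12/5040
(j±m)!: 2!*2!*2!*3!*1!*2! = 96
prefactor² = (2J+1)*Δ*N² = 32/35
  k=1: −1/(1!*2!*1!*1!*0!*1!) = -1/2
  k=2: +1/(2!*1!*0!*0!*1!*2!) = 1/4
Σ = -1/4  ⇒  CG² = 32/35*(-1/4)² = 2/35
CG = −√(2/35) = -0.239046

-0.239046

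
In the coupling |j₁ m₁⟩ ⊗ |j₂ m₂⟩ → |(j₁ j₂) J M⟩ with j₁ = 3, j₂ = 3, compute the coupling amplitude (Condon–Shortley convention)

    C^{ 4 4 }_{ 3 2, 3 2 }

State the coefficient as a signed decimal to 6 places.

√[9·2!4!4!/11! · 5!1!5!1!8!0!] = √(1658880/11)
  +(−1)^1/∏(1,1,0,4,4,0)! = -1/576  (running -1/576)
⟨..|..⟩ = √(1658880/11)·(-1/576) = -0.674200

-0.674200  (= −√(5/11))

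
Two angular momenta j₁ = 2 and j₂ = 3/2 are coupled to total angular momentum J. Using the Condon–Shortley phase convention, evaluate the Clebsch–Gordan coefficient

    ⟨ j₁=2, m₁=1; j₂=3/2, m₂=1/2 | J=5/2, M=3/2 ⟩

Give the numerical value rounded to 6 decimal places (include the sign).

√[6·1!3!2!/7! · 3!1!2!1!4!1!] = √(144/35)
  +(−1)^0/∏(0,1,1,2,2,0)! = 1/4  (running 1/4)
  +(−1)^1/∏(1,0,0,1,3,1)! = -1/6  (running 1/12)
⟨..|..⟩ = √(144/35)·(1/12) = +0.169031

+√(1/35) ≈ +0.169031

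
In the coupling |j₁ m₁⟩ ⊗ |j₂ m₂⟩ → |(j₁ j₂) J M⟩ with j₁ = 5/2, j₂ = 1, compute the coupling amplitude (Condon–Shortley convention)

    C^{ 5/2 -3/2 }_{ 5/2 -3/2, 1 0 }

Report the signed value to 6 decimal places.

−√(9/35) = -0.507093

triangle: 1!×4!×1!/7! = 24/5040
(j±m)!: 1!×4!×1!×1!×1!×4! = 576
prefactor² = (2J+1)×Δ×N² = 576/35
  k=0: +1/(0!×1!×4!×1!×0!×0!) = 1/24
  k=1: −1/(1!×0!×3!×0!×1!×1!) = -1/6
Σ = -1/8  ⇒  CG² = 576/35×(-1/8)² = 9/35
CG = −√(9/35) = -0.507093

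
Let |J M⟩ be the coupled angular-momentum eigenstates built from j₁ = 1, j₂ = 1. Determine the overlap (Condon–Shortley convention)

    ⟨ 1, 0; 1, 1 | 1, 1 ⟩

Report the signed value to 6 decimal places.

√[3·1!1!1!/4! · 1!1!2!0!2!0!] = √(1/2)
  +(−1)^1/∏(1,0,0,1,1,0)! = -1  (running -1)
⟨..|..⟩ = √(1/2)·(-1) = -0.707107

−√(1/2) = -0.707107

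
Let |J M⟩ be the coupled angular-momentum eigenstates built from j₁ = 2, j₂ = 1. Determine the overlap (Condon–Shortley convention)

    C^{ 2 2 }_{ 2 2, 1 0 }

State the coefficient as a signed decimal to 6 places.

+√(2/3) = +0.816497

triangle: 1!*3!*1!/6! = 6/720
(j±m)!: 4!*0!*1!*1!*4!*0! = 576
prefactor² = (2J+1)*Δ*N² = 24
  k=0: +1/(0!*1!*0!*1!*3!*0!) = 1/6
Σ = 1/6  ⇒  CG² = 24*1/6² = 2/3
CG = +√(2/3) = +0.816497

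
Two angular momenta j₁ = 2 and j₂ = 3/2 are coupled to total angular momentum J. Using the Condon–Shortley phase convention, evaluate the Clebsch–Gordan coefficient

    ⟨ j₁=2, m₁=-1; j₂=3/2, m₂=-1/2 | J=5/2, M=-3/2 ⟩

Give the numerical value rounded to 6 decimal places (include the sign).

√[6·1!3!2!/7! · 1!3!1!2!1!4!] = √(144/35)
  +(−1)^0/∏(0,1,3,1,0,1)! = 1/6  (running 1/6)
  +(−1)^1/∏(1,0,2,0,1,2)! = -1/4  (running -1/12)
⟨..|..⟩ = √(144/35)·(-1/12) = -0.169031

-0.169031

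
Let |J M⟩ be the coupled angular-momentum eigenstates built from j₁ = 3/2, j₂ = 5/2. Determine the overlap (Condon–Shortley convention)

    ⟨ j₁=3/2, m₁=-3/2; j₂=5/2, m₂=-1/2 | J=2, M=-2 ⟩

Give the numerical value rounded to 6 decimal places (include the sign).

triangle: 2!×1!×3!/7! = 12/5040
(j±m)!: 0!×3!×2!×3!×0!×4! = 1728
prefactor² = (2J+1)×Δ×N² = 144/7
  k=2: +1/(2!×0!×1!×0!×0!×3!) = 1/12
Σ = 1/12  ⇒  CG² = 144/7×1/12² = 1/7
CG = +√(1/7) = +0.377964

+√(1/7) = +0.377964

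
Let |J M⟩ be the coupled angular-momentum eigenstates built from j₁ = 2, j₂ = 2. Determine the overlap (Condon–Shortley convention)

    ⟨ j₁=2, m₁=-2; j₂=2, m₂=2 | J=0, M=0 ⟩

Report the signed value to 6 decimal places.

triangle: 4!×0!×0!/5! = 24/120
(j±m)!: 0!×4!×4!×0!×0!×0! = 576
prefactor² = (2J+1)×Δ×N² = 576/5
  k=4: +1/(4!×0!×0!×0!×0!×0!) = 1/24
Σ = 1/24  ⇒  CG² = 576/5×1/24² = 1/5
CG = +√(1/5) = +0.447214

+√(1/5) = +0.447214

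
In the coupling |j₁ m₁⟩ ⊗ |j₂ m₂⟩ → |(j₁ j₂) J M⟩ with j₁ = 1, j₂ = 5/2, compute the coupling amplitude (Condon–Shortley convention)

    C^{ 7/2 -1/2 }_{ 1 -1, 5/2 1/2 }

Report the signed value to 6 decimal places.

j₁+j₂−J=0  J+j₁−j₂=2  J−j₁+j₂=5  j₁+j₂+J+1=8
(j₁±m₁, j₂±m₂, J±M) = (0,2,3,2,3,4)
P² = 1152/7
sum k=0..0:
  [0] +1/24 = 1/24
S = 1/24
C² = P²·S² = 2/7 ; C = +0.534522

+√(2/7) ≈ +0.534522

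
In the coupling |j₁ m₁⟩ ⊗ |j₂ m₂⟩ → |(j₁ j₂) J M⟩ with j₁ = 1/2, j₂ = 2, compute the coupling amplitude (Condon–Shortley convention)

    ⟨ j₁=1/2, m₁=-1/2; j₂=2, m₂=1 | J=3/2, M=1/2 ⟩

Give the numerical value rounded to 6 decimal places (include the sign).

-0.774597  (= −√(3/5))

j₁+j₂−J=1  J+j₁−j₂=0  J−j₁+j₂=3  j₁+j₂+J+1=5
(j₁±m₁, j₂±m₂, J±M) = (0,1,3,1,2,1)
P² = 12/5
sum k=1..1:
  [1] −1/2 = -1/2
S = -1/2
C² = P²·S² = 3/5 ; C = -0.774597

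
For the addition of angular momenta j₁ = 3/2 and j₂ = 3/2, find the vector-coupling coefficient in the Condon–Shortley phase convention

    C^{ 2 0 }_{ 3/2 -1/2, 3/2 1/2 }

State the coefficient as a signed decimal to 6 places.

triangle: 1!*2!*2!/6! = 4/720
(j±m)!: 1!*2!*2!*1!*2!*2! = 16
prefactor² = (2J+1)*Δ*N² = 4/9
  k=0: +1/(0!*1!*2!*2!*0!*0!) = 1/4
  k=1: −1/(1!*0!*1!*1!*1!*1!) = -1
Σ = -3/4  ⇒  CG² = 4/9*(-3/4)² = 1/4
CG = −√(1/4) = -0.500000

-0.500000  (= −√(1/4))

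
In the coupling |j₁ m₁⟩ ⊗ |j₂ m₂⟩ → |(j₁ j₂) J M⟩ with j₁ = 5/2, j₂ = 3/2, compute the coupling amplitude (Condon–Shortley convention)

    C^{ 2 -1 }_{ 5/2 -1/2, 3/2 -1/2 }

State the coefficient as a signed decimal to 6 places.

-0.545545

√[5·2!3!1!/7! · 2!3!1!2!1!3!] = √(12/7)
  +(−1)^0/∏(0,2,3,1,0,0)! = 1/12  (running 1/12)
  +(−1)^1/∏(1,1,2,0,1,1)! = -1/2  (running -5/12)
⟨..|..⟩ = √(12/7)·(-5/12) = -0.545545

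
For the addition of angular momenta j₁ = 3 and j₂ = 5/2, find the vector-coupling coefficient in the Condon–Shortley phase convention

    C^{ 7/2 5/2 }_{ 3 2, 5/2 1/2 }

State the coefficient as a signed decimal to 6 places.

triangle: 2!*4!*3!/10! = 288/3628800
(j±m)!: 5!*1!*3!*2!*6!*1! = 1036800
prefactor² = (2J+1)*Δ*N² = 4608/7
  k=0: +1/(0!*2!*1!*3!*3!*0!) = 1/72
  k=1: −1/(1!*1!*0!*2!*4!*1!) = -1/48
Σ = -1/144  ⇒  CG² = 4608/7*(-1/144)² = 2/63
CG = −√(2/63) = -0.178174

−√(2/63) = -0.178174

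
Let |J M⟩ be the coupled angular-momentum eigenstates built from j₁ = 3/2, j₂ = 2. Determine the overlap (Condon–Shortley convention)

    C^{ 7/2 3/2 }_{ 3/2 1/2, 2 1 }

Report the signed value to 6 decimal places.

+0.755929  (= +√(4/7))

j₁+j₂−J=0  J+j₁−j₂=3  J−j₁+j₂=4  j₁+j₂+J+1=8
(j₁±m₁, j₂±m₂, J±M) = (2,1,3,1,5,2)
P² = 576/7
sum k=0..0:
  [0] +1/12 = 1/12
S = 1/12
C² = P²·S² = 4/7 ; C = +0.755929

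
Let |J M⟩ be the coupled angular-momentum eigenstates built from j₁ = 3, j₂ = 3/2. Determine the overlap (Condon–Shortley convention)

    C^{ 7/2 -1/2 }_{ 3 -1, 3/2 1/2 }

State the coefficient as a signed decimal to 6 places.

triangle: 1!·5!·2!/9! = 240/362880
(j±m)!: 2!·4!·2!·1!·3!·4! = 13824
prefactor² = (2J+1)·Δ·N² = 512/7
  k=0: +1/(0!·1!·4!·2!·1!·0!) = 1/48
  k=1: −1/(1!·0!·3!·1!·2!·1!) = -1/12
Σ = -1/16  ⇒  CG² = 512/7·(-1/16)² = 2/7
CG = −√(2/7) = -0.534522

-0.534522  (= −√(2/7))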